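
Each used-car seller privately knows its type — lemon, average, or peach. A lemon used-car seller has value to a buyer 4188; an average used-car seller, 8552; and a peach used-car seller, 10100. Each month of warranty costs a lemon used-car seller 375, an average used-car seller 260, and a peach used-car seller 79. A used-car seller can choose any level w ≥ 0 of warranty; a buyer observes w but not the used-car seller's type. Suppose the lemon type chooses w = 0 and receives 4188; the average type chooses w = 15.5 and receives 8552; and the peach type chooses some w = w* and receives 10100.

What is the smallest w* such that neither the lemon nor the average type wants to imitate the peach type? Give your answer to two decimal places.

21.45

Lemon type (on-path payoff 4188) won't mimic when 4188 ≥ 10100 − 375·w*, i.e. w* ≥ 15.77.
Average type (on-path payoff 8552 − 260×15.5 = 4522) won't mimic when 4522 ≥ 10100 − 260·w*, i.e. w* ≥ 21.45.
Both must hold, so w* = max(15.77, 21.45) = 21.45. The average type's constraint binds.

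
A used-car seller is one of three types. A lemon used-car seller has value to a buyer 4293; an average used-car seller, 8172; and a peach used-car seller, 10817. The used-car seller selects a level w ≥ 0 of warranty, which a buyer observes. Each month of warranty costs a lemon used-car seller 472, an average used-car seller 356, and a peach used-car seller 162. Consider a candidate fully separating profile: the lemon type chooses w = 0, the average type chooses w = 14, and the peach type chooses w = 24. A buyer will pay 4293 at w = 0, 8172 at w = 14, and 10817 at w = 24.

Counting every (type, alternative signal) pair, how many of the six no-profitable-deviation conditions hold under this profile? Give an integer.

5

Peach (own payoff 10817 − 162×24 = 6929): to w=0 gives 4293 → no gain ✓; to w=14 gives 8172 − 162×14 = 5904 → no gain ✓.
Lemon (own payoff 4293): to w=14 gives 8172 − 472×14 = 1564 → no gain ✓; to w=24 gives 10817 − 472×24 = -511 → no gain ✓.
Average (own payoff 8172 − 356×14 = 3188): to w=0 gives 4293 → profitable ✗; to w=24 gives 10817 − 356×24 = 2273 → no gain ✓.
5 of the 6 constraints hold; not an equilibrium.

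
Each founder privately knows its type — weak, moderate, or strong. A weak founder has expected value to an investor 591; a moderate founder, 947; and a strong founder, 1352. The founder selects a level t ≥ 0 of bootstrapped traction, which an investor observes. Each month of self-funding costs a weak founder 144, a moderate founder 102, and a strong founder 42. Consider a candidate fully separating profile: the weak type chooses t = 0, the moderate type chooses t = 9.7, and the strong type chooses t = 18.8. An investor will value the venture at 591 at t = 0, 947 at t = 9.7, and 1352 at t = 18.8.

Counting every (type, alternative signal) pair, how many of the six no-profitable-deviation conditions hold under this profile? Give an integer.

Moderate (own payoff 947 − 102×9.7 = -42.4): to t=0 gives 591 → profitable ✗; to t=18.8 gives 1352 − 102×18.8 = -565.6 → no gain ✓.
Weak (own payoff 591): to t=9.7 gives 947 − 144×9.7 = -449.8 → no gain ✓; to t=18.8 gives 1352 − 144×18.8 = -1355.2 → no gain ✓.
Strong (own payoff 1352 − 42×18.8 = 562.4): to t=0 gives 591 → profitable ✗; to t=9.7 gives 947 − 42×9.7 = 539.6 → no gain ✓.
4 of the 6 constraints hold; not an equilibrium.

4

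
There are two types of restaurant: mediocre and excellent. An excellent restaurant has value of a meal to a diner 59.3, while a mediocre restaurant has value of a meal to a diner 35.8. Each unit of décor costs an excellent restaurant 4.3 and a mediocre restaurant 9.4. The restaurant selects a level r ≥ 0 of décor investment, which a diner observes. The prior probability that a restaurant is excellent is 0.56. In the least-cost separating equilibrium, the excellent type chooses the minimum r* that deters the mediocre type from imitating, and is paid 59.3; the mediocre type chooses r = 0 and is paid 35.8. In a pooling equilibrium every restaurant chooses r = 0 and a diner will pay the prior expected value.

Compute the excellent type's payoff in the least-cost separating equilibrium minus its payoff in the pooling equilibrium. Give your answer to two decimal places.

Least-cost separating signal: r* solves 35.8 = 59.3 − 9.4·r*, so r* = (59.3 − 35.8)/9.4 = 2.5.
Excellent type's separating payoff: 59.3 − 4.3 × r* = 59.3 − 4.3 × (59.3 − 35.8)/9.4 = 59.3 − 101.05/9.4 = 48.55.
Pooling payoff: 0.56 × 59.3 + 0.44 × 35.8 = 48.96.
Difference: 48.55 − 48.96 = -0.41.
The excellent type would prefer the pooling outcome.

-0.41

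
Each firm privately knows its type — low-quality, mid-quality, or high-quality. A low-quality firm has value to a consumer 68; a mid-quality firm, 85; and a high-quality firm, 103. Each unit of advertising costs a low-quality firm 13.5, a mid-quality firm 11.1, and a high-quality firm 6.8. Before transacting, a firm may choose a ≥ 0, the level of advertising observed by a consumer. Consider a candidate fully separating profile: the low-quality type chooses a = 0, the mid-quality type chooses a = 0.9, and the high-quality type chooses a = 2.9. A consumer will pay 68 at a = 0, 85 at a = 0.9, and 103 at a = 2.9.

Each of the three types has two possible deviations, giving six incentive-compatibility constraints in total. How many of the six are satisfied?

Mid-quality (own payoff 85 − 11.1×0.9 = 75.01): to a=0 gives 68 → no gain ✓; to a=2.9 gives 103 − 11.1×2.9 = 70.81 → no gain ✓.
Low-quality (own payoff 68): to a=0.9 gives 85 − 13.5×0.9 = 72.85 → profitable ✗; to a=2.9 gives 103 − 13.5×2.9 = 63.85 → no gain ✓.
High-quality (own payoff 103 − 6.8×2.9 = 83.28): to a=0 gives 68 → no gain ✓; to a=0.9 gives 85 − 6.8×0.9 = 78.88 → no gain ✓.
5 of the 6 constraints hold; not an equilibrium.

5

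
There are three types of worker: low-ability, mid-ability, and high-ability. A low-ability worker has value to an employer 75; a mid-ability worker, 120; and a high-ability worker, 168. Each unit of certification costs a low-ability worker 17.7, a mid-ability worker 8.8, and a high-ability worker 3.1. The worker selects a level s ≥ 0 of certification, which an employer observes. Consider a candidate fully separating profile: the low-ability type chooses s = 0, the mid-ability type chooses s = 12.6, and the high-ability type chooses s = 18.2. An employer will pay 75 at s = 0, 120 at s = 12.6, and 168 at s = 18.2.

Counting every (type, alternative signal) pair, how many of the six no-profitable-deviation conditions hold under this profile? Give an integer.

5

Mid-ability (own payoff 120 − 8.8×12.6 = 9.12): to s=0 gives 75 → profitable ✗; to s=18.2 gives 168 − 8.8×18.2 = 7.84 → no gain ✓.
Low-ability (own payoff 75): to s=12.6 gives 120 − 17.7×12.6 = -103.02 → no gain ✓; to s=18.2 gives 168 − 17.7×18.2 = -154.14 → no gain ✓.
High-ability (own payoff 168 − 3.1×18.2 = 111.58): to s=0 gives 75 → no gain ✓; to s=12.6 gives 120 − 3.1×12.6 = 80.94 → no gain ✓.
5 of the 6 constraints hold; not an equilibrium.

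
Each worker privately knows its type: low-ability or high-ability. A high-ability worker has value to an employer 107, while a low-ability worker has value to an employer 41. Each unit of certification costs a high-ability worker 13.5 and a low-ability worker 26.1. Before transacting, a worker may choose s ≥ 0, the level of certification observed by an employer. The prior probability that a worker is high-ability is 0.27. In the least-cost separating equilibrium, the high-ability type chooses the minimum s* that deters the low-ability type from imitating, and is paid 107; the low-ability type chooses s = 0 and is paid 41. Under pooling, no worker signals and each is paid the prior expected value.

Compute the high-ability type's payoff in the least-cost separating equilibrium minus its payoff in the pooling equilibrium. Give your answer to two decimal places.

14.04

Least-cost separating signal: s* solves 41 = 107 − 26.1·s*, so s* = (107 − 41)/26.1 ≈ 2.5287.
High-ability type's separating payoff: 107 − 13.5 × s* = 107 − 13.5 × (107 − 41)/26.1 = 107 − 891/26.1 ≈ 72.8621.
Pooling payoff: 0.27 × 107 + 0.73 × 41 = 58.82.
Difference: 72.8621 − 58.82 = 14.0421, i.e. 14.04 to two decimal places.
The high-ability type prefers to separate.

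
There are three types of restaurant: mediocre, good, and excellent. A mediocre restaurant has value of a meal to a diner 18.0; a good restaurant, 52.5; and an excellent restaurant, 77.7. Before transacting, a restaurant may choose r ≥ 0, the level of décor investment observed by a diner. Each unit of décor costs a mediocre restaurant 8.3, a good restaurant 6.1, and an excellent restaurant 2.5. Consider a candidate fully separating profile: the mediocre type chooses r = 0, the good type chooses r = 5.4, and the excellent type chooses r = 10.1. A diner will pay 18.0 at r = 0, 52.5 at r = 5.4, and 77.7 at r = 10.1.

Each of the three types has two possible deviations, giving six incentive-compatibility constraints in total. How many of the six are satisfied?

6

Excellent (own payoff 77.7 − 2.5×10.1 = 52.45): to r=0 gives 18.0 → no gain ✓; to r=5.4 gives 52.5 − 2.5×5.4 = 39 → no gain ✓.
Mediocre (own payoff 18.0): to r=5.4 gives 52.5 − 8.3×5.4 = 7.68 → no gain ✓; to r=10.1 gives 77.7 − 8.3×10.1 = -6.13 → no gain ✓.
Good (own payoff 52.5 − 6.1×5.4 = 19.56): to r=0 gives 18.0 → no gain ✓; to r=10.1 gives 77.7 − 6.1×10.1 = 16.09 → no gain ✓.
6 of the 6 constraints hold; this profile is a separating equilibrium.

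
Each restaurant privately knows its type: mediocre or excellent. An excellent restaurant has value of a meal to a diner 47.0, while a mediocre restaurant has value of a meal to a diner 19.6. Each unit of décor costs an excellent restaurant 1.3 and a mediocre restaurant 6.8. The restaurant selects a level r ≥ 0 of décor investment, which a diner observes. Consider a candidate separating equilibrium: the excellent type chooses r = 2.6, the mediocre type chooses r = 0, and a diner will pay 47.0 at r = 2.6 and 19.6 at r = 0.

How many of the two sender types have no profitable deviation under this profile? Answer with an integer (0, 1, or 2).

Mediocre type: stay at 0 → 19.6; mimic → 47.0 − 6.8 × 2.6 = 29.32. IC fails (19.6 < 29.32).
Excellent type: signal → 47.0 − 1.3 × 2.6 = 43.62; deviate to 0 → 19.6. IC holds (43.62 ≥ 19.6).
1 of 2 constraints hold, so this profile is not an equilibrium.

1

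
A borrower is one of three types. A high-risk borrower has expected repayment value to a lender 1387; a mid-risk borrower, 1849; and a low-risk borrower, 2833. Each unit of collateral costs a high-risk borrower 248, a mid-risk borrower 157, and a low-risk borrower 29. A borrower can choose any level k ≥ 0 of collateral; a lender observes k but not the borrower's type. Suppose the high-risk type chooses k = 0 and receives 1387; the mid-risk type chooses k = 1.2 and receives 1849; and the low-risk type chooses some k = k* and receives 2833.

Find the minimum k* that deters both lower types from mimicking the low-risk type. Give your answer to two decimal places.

High-risk type (on-path payoff 1387) won't mimic when 1387 ≥ 2833 − 248·k*, i.e. k* ≥ 5.83.
Mid-risk type (on-path payoff 1849 − 157×1.2 = 1660.6) won't mimic when 1660.6 ≥ 2833 − 157·k*, i.e. k* ≥ 7.47.
Both must hold, so k* = max(5.83, 7.47) = 7.47. The mid-risk type's constraint binds.

7.47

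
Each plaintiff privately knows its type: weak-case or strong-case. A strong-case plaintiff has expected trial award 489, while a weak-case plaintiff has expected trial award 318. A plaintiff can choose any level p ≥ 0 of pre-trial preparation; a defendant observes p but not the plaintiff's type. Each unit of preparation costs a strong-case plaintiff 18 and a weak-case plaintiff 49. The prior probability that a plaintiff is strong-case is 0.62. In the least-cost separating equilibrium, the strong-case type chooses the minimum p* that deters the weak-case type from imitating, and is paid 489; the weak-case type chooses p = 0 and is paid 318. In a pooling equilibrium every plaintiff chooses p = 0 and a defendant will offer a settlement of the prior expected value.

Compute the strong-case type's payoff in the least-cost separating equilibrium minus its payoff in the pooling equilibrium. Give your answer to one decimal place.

Least-cost separating signal: p* solves 318 = 489 − 49·p*, so p* = (489 − 318)/49 ≈ 3.4898.
Strong-case type's separating payoff: 489 − 18 × p* = 489 − 18 × (489 − 318)/49 = 489 − 3078/49 ≈ 426.184.
Pooling payoff: 0.62 × 489 + 0.38 × 318 = 424.02.
Difference: 426.184 − 424.02 = 2.164, i.e. 2.2 to one decimal place.
The strong-case type prefers to separate.

2.2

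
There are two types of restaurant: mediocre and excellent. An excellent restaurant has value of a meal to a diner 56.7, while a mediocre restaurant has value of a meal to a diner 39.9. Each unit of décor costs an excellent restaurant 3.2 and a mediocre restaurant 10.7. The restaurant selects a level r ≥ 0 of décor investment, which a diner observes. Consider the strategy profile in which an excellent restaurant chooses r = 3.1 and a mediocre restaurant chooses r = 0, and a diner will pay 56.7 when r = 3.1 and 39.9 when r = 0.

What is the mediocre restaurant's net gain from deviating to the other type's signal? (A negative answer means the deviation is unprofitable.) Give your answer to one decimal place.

Playing r = 0 the mediocre restaurant receives 39.9.
Deviating to r = 3.1 brings payment 56.7 at cost 10.7 × 3.1 = 33.17, netting 23.53.
Gain from deviating: 23.53 − 39.9 = -16.37, i.e. -16.4 to one decimal place.
The gain is negative, so the mediocre type's incentive-compatibility constraint is satisfied.

-16.4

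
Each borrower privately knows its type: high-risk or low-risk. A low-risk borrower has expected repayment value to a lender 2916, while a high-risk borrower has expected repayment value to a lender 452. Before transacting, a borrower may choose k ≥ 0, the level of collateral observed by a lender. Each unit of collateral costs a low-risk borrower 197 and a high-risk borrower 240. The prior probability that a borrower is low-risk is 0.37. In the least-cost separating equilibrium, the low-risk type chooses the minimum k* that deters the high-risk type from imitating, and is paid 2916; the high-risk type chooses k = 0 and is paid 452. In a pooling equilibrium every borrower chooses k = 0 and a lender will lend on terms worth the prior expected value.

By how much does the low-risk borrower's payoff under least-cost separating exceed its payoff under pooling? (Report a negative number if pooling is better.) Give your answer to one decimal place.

Least-cost separating signal: k* solves 452 = 2916 − 240·k*, so k* = (2916 − 452)/240 ≈ 10.2667.
Low-risk type's separating payoff: 2916 − 197 × k* = 2916 − 197 × (2916 − 452)/240 = 2916 − 485408/240 ≈ 893.467.
Pooling payoff: 0.37 × 2916 + 0.63 × 452 = 1363.68.
Difference: 893.467 − 1363.68 = -470.213, i.e. -470.2 to one decimal place.
The low-risk type would prefer the pooling outcome.

-470.2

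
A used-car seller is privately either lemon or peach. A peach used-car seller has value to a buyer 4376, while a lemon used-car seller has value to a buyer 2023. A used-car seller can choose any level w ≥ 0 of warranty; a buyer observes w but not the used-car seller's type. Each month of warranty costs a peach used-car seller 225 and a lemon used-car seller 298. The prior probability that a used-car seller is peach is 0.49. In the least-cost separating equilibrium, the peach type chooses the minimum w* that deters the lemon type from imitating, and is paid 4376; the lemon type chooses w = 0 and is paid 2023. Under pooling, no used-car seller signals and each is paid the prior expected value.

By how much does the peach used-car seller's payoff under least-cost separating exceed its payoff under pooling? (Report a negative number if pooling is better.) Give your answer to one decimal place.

Least-cost separating signal: w* solves 2023 = 4376 − 298·w*, so w* = (4376 − 2023)/298 ≈ 7.8960.
Peach type's separating payoff: 4376 − 225 × w* = 4376 − 225 × (4376 − 2023)/298 = 4376 − 529425/298 ≈ 2599.406.
Pooling payoff: 0.49 × 4376 + 0.51 × 2023 = 3175.97.
Difference: 2599.406 − 3175.97 = -576.564, i.e. -576.6 to one decimal place.
The peach type would prefer the pooling outcome.

-576.6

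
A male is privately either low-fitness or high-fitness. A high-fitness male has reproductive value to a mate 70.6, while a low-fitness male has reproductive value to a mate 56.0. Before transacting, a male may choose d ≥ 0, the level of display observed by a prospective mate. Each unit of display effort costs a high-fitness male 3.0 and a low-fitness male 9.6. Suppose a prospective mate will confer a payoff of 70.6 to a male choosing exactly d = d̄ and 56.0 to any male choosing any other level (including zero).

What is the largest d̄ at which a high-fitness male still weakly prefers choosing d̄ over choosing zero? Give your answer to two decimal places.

Choosing d̄ yields the high-fitness type 70.6 − 3.0·d̄; choosing zero yields 56.0.
The high-fitness type is indifferent at 70.6 − 3.0·d̄ = 56.0, i.e. d̄ = (70.6 − 56.0) / 3.0 ≈ 4.87.
For any d̄ above 4.87 the high-fitness type would rather pool at zero, so separation collapses.

4.87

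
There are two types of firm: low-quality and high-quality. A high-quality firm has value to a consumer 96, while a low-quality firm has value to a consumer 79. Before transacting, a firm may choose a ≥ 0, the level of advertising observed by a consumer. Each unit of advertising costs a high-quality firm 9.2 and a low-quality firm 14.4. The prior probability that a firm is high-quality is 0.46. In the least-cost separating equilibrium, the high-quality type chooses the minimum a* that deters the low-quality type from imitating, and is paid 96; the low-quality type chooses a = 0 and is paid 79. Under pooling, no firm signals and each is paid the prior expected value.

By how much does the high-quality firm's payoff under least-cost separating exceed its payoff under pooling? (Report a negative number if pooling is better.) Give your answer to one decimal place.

-1.7

Least-cost separating signal: a* solves 79 = 96 − 14.4·a*, so a* = (96 − 79)/14.4 ≈ 1.1806.
High-quality type's separating payoff: 96 − 9.2 × a* = 96 − 9.2 × (96 − 79)/14.4 = 96 − 156.4/14.4 ≈ 85.139.
Pooling payoff: 0.46 × 96 + 0.54 × 79 = 86.82.
Difference: 85.139 − 86.82 = -1.681, i.e. -1.7 to one decimal place.
The high-quality type would prefer the pooling outcome.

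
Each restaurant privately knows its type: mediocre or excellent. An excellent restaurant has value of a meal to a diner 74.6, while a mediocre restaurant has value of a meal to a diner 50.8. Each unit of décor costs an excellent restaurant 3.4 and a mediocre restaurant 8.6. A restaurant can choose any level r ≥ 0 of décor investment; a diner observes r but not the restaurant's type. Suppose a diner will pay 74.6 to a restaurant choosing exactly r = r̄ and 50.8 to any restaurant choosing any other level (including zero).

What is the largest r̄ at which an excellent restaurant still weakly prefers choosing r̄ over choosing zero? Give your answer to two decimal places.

Choosing r̄ yields the excellent type 74.6 − 3.4·r̄; choosing zero yields 50.8.
The excellent type is indifferent at 74.6 − 3.4·r̄ = 50.8, i.e. r̄ = (74.6 − 50.8) / 3.4 = 7.00.
For any r̄ above 7.00 the excellent type would rather pool at zero, so separation collapses.

7.00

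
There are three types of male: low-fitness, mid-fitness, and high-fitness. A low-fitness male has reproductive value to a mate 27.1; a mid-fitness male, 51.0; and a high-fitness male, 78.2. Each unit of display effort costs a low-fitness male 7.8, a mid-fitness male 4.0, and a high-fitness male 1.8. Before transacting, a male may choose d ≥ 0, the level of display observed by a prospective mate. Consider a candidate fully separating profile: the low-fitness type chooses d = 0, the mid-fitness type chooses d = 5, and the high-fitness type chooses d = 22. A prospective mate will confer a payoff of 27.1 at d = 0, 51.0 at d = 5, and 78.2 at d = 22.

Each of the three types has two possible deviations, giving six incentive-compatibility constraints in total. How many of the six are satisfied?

High-fitness (own payoff 78.2 − 1.8×22 = 38.6): to d=0 gives 27.1 → no gain ✓; to d=5 gives 51.0 − 1.8×5 = 42 → profitable ✗.
Mid-fitness (own payoff 51.0 − 4.0×5 = 31): to d=0 gives 27.1 → no gain ✓; to d=22 gives 78.2 − 4.0×22 = -9.8 → no gain ✓.
Low-fitness (own payoff 27.1): to d=5 gives 51.0 − 7.8×5 = 12 → no gain ✓; to d=22 gives 78.2 − 7.8×22 = -93.4 → no gain ✓.
5 of the 6 constraints hold; not an equilibrium.

5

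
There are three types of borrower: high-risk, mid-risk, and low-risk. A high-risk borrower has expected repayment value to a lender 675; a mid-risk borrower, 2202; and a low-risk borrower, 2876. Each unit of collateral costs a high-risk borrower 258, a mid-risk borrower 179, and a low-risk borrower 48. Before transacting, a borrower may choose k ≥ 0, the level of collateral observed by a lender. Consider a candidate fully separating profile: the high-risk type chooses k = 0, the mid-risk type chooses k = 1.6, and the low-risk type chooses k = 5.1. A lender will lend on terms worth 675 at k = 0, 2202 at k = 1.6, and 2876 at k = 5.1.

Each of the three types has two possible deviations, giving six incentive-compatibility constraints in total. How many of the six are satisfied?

High-risk (own payoff 675): to k=1.6 gives 2202 − 258×1.6 = 1789.2 → profitable ✗; to k=5.1 gives 2876 − 258×5.1 = 1560.2 → profitable ✗.
Mid-risk (own payoff 2202 − 179×1.6 = 1915.6): to k=0 gives 675 → no gain ✓; to k=5.1 gives 2876 − 179×5.1 = 1963.1 → profitable ✗.
Low-risk (own payoff 2876 − 48×5.1 = 2631.2): to k=0 gives 675 → no gain ✓; to k=1.6 gives 2202 − 48×1.6 = 2125.2 → no gain ✓.
3 of the 6 constraints hold; not an equilibrium.

3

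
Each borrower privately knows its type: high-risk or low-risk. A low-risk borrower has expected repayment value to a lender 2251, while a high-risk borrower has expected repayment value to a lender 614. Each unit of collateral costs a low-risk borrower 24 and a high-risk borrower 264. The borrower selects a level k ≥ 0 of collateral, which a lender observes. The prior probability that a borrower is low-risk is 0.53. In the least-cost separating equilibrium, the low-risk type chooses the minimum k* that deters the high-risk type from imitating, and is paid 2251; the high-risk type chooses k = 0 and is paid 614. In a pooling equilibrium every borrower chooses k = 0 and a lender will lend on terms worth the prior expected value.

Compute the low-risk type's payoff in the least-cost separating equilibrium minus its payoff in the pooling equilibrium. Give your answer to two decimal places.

Least-cost separating signal: k* solves 614 = 2251 − 264·k*, so k* = (2251 − 614)/264 ≈ 6.2008.
Low-risk type's separating payoff: 2251 − 24 × k* = 2251 − 24 × (2251 − 614)/264 = 2251 − 39288/264 ≈ 2102.1818.
Pooling payoff: 0.53 × 2251 + 0.47 × 614 = 1481.61.
Difference: 2102.1818 − 1481.61 = 620.5718, i.e. 620.57 to two decimal places.
The low-risk type prefers to separate.

620.57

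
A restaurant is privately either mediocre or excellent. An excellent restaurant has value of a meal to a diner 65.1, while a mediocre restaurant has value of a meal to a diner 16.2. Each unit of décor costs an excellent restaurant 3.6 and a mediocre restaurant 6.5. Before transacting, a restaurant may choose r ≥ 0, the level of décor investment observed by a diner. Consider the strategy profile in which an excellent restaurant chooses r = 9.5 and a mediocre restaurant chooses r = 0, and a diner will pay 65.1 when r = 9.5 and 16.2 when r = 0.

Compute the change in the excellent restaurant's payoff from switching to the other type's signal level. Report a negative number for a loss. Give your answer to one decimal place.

-14.7

Playing r = 9.5 the excellent restaurant receives 65.1 − 3.6 × 9.5 = 30.9.
Deviating to r = 0 yields 16.2 instead.
Gain from deviating: 16.2 − 30.9 = -14.7.
The gain is negative, so the excellent type's incentive-compatibility constraint is satisfied.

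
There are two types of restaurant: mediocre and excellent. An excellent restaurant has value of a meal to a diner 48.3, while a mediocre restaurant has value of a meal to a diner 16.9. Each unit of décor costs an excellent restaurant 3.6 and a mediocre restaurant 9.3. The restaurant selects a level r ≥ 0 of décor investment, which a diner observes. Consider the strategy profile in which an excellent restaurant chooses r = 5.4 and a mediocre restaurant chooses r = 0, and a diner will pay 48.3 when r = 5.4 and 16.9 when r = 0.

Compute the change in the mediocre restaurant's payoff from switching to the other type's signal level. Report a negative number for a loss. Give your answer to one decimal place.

-18.8

Playing r = 0 the mediocre restaurant receives 16.9.
Deviating to r = 5.4 brings payment 48.3 at cost 9.3 × 5.4 = 50.22, netting -1.92.
Gain from deviating: -1.92 − 16.9 = -18.82, i.e. -18.8 to one decimal place.
The gain is negative, so the mediocre type's incentive-compatibility constraint is satisfied.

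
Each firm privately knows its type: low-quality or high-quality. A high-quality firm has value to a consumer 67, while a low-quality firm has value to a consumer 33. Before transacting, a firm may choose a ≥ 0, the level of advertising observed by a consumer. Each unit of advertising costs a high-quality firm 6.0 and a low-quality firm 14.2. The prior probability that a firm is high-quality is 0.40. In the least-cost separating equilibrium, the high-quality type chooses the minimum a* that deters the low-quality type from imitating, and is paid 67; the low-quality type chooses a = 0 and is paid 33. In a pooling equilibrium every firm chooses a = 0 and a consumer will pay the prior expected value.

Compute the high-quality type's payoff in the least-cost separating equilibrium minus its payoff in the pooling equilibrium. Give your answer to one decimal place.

Least-cost separating signal: a* solves 33 = 67 − 14.2·a*, so a* = (67 − 33)/14.2 ≈ 2.3944.
High-quality type's separating payoff: 67 − 6.0 × a* = 67 − 6.0 × (67 − 33)/14.2 = 67 − 204/14.2 ≈ 52.634.
Pooling payoff: 0.40 × 67 + 0.60 × 33 = 46.6.
Difference: 52.634 − 46.6 = 6.034, i.e. 6.0 to one decimal place.
The high-quality type prefers to separate.

6.0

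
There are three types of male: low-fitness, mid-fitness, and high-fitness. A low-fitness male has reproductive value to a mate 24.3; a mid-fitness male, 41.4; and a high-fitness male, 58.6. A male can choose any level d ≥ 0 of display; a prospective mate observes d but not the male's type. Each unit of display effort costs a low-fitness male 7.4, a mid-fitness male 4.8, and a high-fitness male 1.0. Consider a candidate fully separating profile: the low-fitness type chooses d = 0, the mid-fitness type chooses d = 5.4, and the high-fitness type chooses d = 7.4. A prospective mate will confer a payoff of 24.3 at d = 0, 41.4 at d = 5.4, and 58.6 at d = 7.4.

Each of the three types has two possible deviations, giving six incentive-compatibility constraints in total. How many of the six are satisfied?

High-fitness (own payoff 58.6 − 1.0×7.4 = 51.2): to d=0 gives 24.3 → no gain ✓; to d=5.4 gives 41.4 − 1.0×5.4 = 36 → no gain ✓.
Low-fitness (own payoff 24.3): to d=5.4 gives 41.4 − 7.4×5.4 = 1.44 → no gain ✓; to d=7.4 gives 58.6 − 7.4×7.4 = 3.84 → no gain ✓.
Mid-fitness (own payoff 41.4 − 4.8×5.4 = 15.48): to d=0 gives 24.3 → profitable ✗; to d=7.4 gives 58.6 − 4.8×7.4 = 23.08 → profitable ✗.
4 of the 6 constraints hold; not an equilibrium.

4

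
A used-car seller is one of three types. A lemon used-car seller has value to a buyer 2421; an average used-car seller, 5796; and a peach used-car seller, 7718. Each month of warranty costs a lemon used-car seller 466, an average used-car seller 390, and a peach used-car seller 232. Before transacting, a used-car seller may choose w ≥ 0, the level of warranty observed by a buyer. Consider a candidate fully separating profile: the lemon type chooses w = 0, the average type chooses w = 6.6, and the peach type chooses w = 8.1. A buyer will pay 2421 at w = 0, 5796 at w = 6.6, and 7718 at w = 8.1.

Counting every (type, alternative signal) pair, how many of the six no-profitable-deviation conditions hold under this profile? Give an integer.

3

Lemon (own payoff 2421): to w=6.6 gives 5796 − 466×6.6 = 2720.4 → profitable ✗; to w=8.1 gives 7718 − 466×8.1 = 3943.4 → profitable ✗.
Peach (own payoff 7718 − 232×8.1 = 5838.8): to w=0 gives 2421 → no gain ✓; to w=6.6 gives 5796 − 232×6.6 = 4264.8 → no gain ✓.
Average (own payoff 5796 − 390×6.6 = 3222): to w=0 gives 2421 → no gain ✓; to w=8.1 gives 7718 − 390×8.1 = 4559 → profitable ✗.
3 of the 6 constraints hold; not an equilibrium.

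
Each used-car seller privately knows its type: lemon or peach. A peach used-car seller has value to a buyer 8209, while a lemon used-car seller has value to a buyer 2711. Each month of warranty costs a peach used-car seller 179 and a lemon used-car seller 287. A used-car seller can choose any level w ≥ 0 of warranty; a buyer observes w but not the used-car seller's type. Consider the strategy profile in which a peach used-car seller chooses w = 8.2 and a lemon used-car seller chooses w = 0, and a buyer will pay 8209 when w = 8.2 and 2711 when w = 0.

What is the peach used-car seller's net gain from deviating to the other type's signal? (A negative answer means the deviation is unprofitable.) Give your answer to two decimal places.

Playing w = 8.2 the peach used-car seller receives 8209 − 179 × 8.2 = 6741.2.
Deviating to w = 0 yields 2711 instead.
Gain from deviating: 2711 − 6741.2 = -4030.20.
The gain is negative, so the peach type's incentive-compatibility constraint is satisfied.

-4030.20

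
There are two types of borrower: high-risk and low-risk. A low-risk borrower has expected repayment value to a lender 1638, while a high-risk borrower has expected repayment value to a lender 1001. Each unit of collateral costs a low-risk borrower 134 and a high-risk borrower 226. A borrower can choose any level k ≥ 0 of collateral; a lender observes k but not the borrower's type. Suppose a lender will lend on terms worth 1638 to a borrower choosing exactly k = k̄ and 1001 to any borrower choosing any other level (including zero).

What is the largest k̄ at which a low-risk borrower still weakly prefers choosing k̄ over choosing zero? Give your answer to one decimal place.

Choosing k̄ yields the low-risk type 1638 − 134·k̄; choosing zero yields 1001.
The low-risk type is indifferent at 1638 − 134·k̄ = 1001, i.e. k̄ = (1638 − 1001) / 134 ≈ 4.8.
For any k̄ above 4.8 the low-risk type would rather pool at zero, so separation collapses.

4.8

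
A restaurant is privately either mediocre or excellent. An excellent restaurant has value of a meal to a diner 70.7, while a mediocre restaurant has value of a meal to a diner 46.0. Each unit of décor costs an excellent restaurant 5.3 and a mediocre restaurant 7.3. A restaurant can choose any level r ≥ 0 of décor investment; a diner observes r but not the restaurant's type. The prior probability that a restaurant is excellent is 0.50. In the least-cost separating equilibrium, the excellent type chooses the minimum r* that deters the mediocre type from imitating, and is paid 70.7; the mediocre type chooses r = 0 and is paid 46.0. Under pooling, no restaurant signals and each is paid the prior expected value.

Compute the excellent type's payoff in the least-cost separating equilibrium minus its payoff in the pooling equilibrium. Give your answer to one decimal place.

-5.6

Least-cost separating signal: r* solves 46.0 = 70.7 − 7.3·r*, so r* = (70.7 − 46.0)/7.3 ≈ 3.3836.
Excellent type's separating payoff: 70.7 − 5.3 × r* = 70.7 − 5.3 × (70.7 − 46.0)/7.3 = 70.7 − 130.91/7.3 ≈ 52.767.
Pooling payoff: 0.50 × 70.7 + 0.50 × 46.0 = 58.35.
Difference: 52.767 − 58.35 = -5.583, i.e. -5.6 to one decimal place.
The excellent type would prefer the pooling outcome.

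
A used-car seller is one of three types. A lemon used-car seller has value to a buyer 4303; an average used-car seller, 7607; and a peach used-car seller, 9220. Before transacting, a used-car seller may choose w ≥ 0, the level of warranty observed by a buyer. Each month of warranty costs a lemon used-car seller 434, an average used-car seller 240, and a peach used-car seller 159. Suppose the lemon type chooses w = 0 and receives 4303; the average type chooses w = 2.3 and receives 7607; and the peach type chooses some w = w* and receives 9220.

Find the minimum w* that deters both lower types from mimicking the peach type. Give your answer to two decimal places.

Lemon type (on-path payoff 4303) won't mimic when 4303 ≥ 9220 − 434·w*, i.e. w* ≥ 11.33.
Average type (on-path payoff 7607 − 240×2.3 = 7055) won't mimic when 7055 ≥ 9220 − 240·w*, i.e. w* ≥ 9.02.
Both must hold, so w* = max(11.33, 9.02) = 11.33. The lemon type's constraint binds.

11.33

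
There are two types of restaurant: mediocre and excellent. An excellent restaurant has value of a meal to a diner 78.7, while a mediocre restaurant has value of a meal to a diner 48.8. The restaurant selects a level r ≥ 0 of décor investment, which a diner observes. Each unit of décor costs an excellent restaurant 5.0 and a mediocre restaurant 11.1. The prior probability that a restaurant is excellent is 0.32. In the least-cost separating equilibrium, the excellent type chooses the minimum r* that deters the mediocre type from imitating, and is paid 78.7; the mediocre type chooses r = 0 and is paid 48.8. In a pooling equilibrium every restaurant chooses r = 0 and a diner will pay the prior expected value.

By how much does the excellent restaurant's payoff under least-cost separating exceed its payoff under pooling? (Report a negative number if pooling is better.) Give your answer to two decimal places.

Least-cost separating signal: r* solves 48.8 = 78.7 − 11.1·r*, so r* = (78.7 − 48.8)/11.1 ≈ 2.6937.
Excellent type's separating payoff: 78.7 − 5.0 × r* = 78.7 − 5.0 × (78.7 − 48.8)/11.1 = 78.7 − 149.5/11.1 ≈ 65.2315.
Pooling payoff: 0.32 × 78.7 + 0.68 × 48.8 = 58.368.
Difference: 65.2315 − 58.368 = 6.8635, i.e. 6.86 to two decimal places.
The excellent type prefers to separate.

6.86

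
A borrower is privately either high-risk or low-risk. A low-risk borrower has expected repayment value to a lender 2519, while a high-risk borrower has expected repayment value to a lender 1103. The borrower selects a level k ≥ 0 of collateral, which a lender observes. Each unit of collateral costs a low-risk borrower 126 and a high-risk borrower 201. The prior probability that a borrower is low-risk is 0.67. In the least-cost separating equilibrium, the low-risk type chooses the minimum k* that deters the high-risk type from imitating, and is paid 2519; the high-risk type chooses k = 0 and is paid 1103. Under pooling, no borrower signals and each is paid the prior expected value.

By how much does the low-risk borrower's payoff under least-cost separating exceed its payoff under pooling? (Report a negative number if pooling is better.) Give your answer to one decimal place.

-420.4

Least-cost separating signal: k* solves 1103 = 2519 − 201·k*, so k* = (2519 − 1103)/201 ≈ 7.0448.
Low-risk type's separating payoff: 2519 − 126 × k* = 2519 − 126 × (2519 − 1103)/201 = 2519 − 178416/201 ≈ 1631.358.
Pooling payoff: 0.67 × 2519 + 0.33 × 1103 = 2051.72.
Difference: 1631.358 − 2051.72 = -420.362, i.e. -420.4 to one decimal place.
The low-risk type would prefer the pooling outcome.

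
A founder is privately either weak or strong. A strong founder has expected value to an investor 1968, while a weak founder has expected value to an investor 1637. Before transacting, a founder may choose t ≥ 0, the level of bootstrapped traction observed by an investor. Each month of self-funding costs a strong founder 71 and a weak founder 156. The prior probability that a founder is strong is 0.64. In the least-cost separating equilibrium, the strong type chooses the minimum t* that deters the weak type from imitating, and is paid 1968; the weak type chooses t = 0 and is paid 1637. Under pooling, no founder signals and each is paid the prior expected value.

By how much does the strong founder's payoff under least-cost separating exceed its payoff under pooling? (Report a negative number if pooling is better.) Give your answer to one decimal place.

-31.5

Least-cost separating signal: t* solves 1637 = 1968 − 156·t*, so t* = (1968 − 1637)/156 ≈ 2.1218.
Strong type's separating payoff: 1968 − 71 × t* = 1968 − 71 × (1968 − 1637)/156 = 1968 − 23501/156 ≈ 1817.353.
Pooling payoff: 0.64 × 1968 + 0.36 × 1637 = 1848.84.
Difference: 1817.353 − 1848.84 = -31.487, i.e. -31.5 to one decimal place.
The strong type would prefer the pooling outcome.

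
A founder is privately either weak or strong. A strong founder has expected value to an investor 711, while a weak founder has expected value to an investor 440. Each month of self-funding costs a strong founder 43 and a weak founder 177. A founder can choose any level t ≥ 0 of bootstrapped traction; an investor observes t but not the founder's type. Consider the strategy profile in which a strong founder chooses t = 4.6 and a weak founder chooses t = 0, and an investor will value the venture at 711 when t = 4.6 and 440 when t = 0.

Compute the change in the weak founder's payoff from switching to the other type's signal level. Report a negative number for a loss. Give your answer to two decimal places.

-543.20

Playing t = 0 the weak founder receives 440.
Deviating to t = 4.6 brings payment 711 at cost 177 × 4.6 = 814.2, netting -103.2.
Gain from deviating: -103.2 − 440 = -543.20.
The gain is negative, so the weak type's incentive-compatibility constraint is satisfied.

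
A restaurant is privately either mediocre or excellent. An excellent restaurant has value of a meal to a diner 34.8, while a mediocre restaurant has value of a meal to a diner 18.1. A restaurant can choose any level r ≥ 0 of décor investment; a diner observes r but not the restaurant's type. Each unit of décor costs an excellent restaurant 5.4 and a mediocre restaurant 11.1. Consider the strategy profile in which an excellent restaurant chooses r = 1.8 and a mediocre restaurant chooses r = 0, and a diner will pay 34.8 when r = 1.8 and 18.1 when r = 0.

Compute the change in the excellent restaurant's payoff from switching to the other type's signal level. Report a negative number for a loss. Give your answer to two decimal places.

-6.98

Playing r = 1.8 the excellent restaurant receives 34.8 − 5.4 × 1.8 = 25.08.
Deviating to r = 0 yields 18.1 instead.
Gain from deviating: 18.1 − 25.08 = -6.98.
The gain is negative, so the excellent type's incentive-compatibility constraint is satisfied.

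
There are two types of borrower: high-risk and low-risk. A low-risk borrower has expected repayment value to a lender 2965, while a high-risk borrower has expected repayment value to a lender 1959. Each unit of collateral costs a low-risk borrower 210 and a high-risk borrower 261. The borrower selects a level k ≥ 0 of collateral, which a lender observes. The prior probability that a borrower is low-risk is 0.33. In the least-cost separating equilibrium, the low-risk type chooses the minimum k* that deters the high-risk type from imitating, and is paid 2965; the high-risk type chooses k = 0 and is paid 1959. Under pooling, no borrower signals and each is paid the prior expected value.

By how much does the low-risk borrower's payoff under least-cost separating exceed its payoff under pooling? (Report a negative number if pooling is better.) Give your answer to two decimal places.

-135.41

Least-cost separating signal: k* solves 1959 = 2965 − 261·k*, so k* = (2965 − 1959)/261 ≈ 3.8544.
Low-risk type's separating payoff: 2965 − 210 × k* = 2965 − 210 × (2965 − 1959)/261 = 2965 − 211260/261 ≈ 2155.5747.
Pooling payoff: 0.33 × 2965 + 0.67 × 1959 = 2290.98.
Difference: 2155.5747 − 2290.98 = -135.4053, i.e. -135.41 to two decimal places.
The low-risk type would prefer the pooling outcome.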